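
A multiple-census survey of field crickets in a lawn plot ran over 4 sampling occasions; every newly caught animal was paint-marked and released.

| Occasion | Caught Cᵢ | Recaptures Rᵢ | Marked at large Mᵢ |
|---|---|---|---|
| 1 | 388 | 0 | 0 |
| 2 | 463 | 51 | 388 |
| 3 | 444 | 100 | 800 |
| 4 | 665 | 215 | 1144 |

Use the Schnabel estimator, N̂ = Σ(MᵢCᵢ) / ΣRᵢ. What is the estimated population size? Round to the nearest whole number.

N ≈ 3540

Σ MᵢCᵢ = 0·388 + 388·463 + 800·444 + 1144·665 = 0 + 179644 + 355200 + 760760 = 1295604
Σ Rᵢ = 0 + 51 + 100 + 215 = 366
N̂ = 1295604 / 366 ≈ 3539.9 → 3540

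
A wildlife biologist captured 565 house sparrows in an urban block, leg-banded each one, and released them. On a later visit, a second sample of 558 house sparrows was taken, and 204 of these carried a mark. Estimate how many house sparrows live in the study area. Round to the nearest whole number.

N ≈ 1545

N = (565 × 558) / 204 = 315270 / 204 ≈ 1545.4 → 1545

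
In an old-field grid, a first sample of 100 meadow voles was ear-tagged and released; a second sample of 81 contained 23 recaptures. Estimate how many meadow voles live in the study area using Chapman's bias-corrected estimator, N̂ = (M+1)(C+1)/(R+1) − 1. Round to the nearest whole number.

N̂ = (100+1)(81+1)/(23+1) − 1 = 101·82/24 − 1
= 8282/24 − 1 ≈ 345.1 − 1 ≈ 344.1 → 344

N ≈ 344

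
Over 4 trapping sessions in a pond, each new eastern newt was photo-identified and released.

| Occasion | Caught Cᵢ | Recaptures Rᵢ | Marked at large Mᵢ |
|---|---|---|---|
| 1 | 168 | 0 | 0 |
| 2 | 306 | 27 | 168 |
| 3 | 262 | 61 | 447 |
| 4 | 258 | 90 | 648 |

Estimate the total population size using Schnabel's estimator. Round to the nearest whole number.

Σ MᵢCᵢ = 0·168 + 168·306 + 447·262 + 648·258 = 0 + 51408 + 117114 + 167184 = 335706
Σ Rᵢ = 0 + 27 + 61 + 90 = 178
N̂ = 335706 / 178 ≈ 1886.0 → 1886

N ≈ 1886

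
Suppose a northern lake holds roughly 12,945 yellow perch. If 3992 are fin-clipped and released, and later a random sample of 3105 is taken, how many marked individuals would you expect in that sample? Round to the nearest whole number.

expected recaptures ≈ 958

Expected recaptures E[R] = M·C / N.
E[R] = 3992 × 3105 / 12945 = 12395160 / 12945 ≈ 957.5 → 958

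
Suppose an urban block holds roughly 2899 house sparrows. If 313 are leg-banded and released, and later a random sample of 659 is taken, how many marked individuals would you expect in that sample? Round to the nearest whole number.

expected recaptures ≈ 71

Expected recaptures E[R] = M·C / N.
E[R] = 313 × 659 / 2899 = 206267 / 2899 ≈ 71.2 → 71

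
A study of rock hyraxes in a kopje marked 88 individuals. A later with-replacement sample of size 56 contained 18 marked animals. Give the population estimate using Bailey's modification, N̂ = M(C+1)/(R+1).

N̂ = 88·(56+1)/(18+1) = 88·57/19 = 5016/19 = 264

N = 264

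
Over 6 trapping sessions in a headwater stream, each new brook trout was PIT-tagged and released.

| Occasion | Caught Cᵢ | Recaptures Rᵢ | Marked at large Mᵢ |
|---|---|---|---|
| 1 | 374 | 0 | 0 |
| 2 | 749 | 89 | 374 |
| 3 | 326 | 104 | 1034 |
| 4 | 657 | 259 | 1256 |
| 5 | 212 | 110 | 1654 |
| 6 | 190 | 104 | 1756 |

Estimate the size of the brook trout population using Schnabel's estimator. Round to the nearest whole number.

N ≈ 3193

Σ MᵢCᵢ = 0·374 + 374·749 + 1034·326 + 1256·657 + 1654·212 + 1756·190 = 0 + 280126 + 337084 + 825192 + 350648 + 333640 = 2126690
Σ Rᵢ = 0 + 89 + 104 + 259 + 110 + 104 = 666
N̂ = 2126690 / 666 ≈ 3193.2 → 3193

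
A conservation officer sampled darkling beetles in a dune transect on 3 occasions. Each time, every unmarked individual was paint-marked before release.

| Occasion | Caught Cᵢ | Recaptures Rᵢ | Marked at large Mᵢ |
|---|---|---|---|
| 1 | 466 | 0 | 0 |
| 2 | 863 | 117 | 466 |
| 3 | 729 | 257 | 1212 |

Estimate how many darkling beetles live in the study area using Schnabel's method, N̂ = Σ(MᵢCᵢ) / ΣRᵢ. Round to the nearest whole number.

N ≈ 3438

Σ MᵢCᵢ = 0·466 + 466·863 + 1212·729 = 0 + 402158 + 883548 = 1285706
Σ Rᵢ = 0 + 117 + 257 = 374
N̂ = 1285706 / 374 ≈ 3437.7 → 3438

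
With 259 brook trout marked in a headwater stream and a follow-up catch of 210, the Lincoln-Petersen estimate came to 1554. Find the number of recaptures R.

From N = M·C/R: R = M·C / N = 259·210 / 1554 = 54390 / 1554 = 35.

R = 35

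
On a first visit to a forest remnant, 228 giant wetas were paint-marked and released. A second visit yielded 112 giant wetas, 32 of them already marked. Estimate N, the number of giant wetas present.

The marked fraction in the recapture sample should equal the marked fraction in the population: 32/112 = 228/N.
N = (228 × 112) / 32 = 25536 / 32 = 798

N = 798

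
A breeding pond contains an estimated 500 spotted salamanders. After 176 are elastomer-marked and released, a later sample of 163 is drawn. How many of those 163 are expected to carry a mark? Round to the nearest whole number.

The marked fraction of the population is 176/500, so in a sample of 163 expect C·(M/N) marked.
E[R] = 176 × 163 / 500 = 28688 / 500 ≈ 57.4 → 57

expected recaptures ≈ 57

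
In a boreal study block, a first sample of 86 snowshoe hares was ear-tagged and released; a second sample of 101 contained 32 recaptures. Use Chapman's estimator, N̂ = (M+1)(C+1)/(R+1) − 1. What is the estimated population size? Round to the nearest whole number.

N ≈ 268

N̂ = (86+1)(101+1)/(32+1) − 1 = 87·102/33 − 1
= 8874/33 − 1 ≈ 268.9 − 1 ≈ 267.9 → 268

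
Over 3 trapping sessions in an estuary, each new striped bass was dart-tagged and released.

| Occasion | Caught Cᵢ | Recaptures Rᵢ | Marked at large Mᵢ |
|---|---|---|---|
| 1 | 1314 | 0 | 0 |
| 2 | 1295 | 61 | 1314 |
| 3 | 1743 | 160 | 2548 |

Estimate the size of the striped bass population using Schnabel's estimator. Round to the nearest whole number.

N ≈ 27,795

Σ MᵢCᵢ = 0·1314 + 1314·1295 + 2548·1743 = 0 + 1701630 + 4441164 = 6142794
Σ Rᵢ = 0 + 61 + 160 = 221
N̂ = 6142794 / 221 ≈ 27795.4 → 27795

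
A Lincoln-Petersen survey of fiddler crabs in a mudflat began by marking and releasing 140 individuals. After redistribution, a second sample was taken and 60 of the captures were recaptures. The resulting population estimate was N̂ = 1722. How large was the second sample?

From N = M·C/R: C = N·R / M = 1722·60 / 140 = 103320 / 140 = 738.

C = 738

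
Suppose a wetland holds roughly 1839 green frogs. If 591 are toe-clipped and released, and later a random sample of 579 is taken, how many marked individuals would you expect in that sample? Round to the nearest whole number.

Expected recaptures E[R] = M·C / N.
E[R] = 591 × 579 / 1839 = 342189 / 1839 ≈ 186.1 → 186

expected recaptures ≈ 186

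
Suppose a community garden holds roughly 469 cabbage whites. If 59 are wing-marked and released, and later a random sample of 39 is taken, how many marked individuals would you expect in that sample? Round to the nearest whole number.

expected recaptures ≈ 5

Expected recaptures E[R] = M·C / N.
E[R] = 59 × 39 / 469 = 2301 / 469 ≈ 4.9 → 5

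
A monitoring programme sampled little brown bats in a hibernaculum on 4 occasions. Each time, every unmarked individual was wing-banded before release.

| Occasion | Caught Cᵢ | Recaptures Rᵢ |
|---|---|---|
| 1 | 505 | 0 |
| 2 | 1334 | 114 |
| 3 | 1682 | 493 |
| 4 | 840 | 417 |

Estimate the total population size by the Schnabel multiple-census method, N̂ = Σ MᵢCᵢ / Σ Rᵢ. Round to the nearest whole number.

Marked at large before each occasion: Mᵢ = Σⱼ<ᵢ (Cⱼ − Rⱼ) → M1=0, M2=505, M3=1725, M4=2914
Σ MᵢCᵢ = 0·505 + 505·1334 + 1725·1682 + 2914·840 = 0 + 673670 + 2901450 + 2447760 = 6022880
Σ Rᵢ = 0 + 114 + 493 + 417 = 1024
N̂ = 6022880 / 1024 ≈ 5881.7 → 5882

N ≈ 5882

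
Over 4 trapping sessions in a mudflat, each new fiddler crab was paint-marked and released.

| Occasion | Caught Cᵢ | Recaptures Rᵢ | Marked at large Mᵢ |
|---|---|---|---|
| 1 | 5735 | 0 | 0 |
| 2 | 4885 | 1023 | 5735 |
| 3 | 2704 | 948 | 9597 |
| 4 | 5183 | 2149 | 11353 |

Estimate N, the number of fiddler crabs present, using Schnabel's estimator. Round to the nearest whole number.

Σ MᵢCᵢ = 0·5735 + 5735·4885 + 9597·2704 + 11353·5183 = 0 + 28015475 + 25950288 + 58842599 = 112808362
Σ Rᵢ = 0 + 1023 + 948 + 2149 = 4120
N̂ = 112808362 / 4120 ≈ 27380.7 → 27381

N ≈ 27,381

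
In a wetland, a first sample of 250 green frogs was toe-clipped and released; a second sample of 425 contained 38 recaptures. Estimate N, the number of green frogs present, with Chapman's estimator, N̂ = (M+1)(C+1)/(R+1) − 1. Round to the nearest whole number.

N̂ = (250+1)(425+1)/(38+1) − 1 = 251·426/39 − 1
= 106926/39 − 1 ≈ 2741.7 − 1 ≈ 2740.7 → 2741

N ≈ 2741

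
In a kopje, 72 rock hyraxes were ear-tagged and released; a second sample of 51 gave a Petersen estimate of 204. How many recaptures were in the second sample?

From N = M·C/R: R = M·C / N = 72·51 / 204 = 3672 / 204 = 18.

R = 18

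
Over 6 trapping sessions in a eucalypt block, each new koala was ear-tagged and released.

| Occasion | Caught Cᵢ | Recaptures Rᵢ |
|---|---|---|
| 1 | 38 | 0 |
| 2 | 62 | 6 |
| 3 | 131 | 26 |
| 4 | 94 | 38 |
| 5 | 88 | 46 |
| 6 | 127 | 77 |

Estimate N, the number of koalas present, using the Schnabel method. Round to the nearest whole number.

N ≈ 485

Marked at large before each occasion: Mᵢ = Σⱼ<ᵢ (Cⱼ − Rⱼ) → M1=0, M2=38, M3=94, M4=199, M5=255, M6=297
Σ MᵢCᵢ = 0·38 + 38·62 + 94·131 + 199·94 + 255·88 + 297·127 = 0 + 2356 + 12314 + 18706 + 22440 + 37719 = 93535
Σ Rᵢ = 0 + 6 + 26 + 38 + 46 + 77 = 193
N̂ = 93535 / 193 ≈ 484.6 → 485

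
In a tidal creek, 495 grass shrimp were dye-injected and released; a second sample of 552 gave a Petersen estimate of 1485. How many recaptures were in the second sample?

R = 184

From N = M·C/R: R = M·C / N = 495·552 / 1485 = 273240 / 1485 = 184.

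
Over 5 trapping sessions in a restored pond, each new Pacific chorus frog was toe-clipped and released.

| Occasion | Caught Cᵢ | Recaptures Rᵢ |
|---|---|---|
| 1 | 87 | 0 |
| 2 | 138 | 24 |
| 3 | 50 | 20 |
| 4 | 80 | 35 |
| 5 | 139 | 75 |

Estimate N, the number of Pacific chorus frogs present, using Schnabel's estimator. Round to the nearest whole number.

N ≈ 512

Marked at large before each occasion: Mᵢ = Σⱼ<ᵢ (Cⱼ − Rⱼ) → M1=0, M2=87, M3=201, M4=231, M5=276
Σ MᵢCᵢ = 0·87 + 87·138 + 201·50 + 231·80 + 276·139 = 0 + 12006 + 10050 + 18480 + 38364 = 78900
Σ Rᵢ = 0 + 24 + 20 + 35 + 75 = 154
N̂ = 78900 / 154 ≈ 512.3 → 512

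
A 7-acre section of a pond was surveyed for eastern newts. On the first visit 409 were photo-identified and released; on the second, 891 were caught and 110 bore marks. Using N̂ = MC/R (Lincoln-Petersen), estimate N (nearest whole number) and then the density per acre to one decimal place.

N̂ = 409·891/110 = 364419/110 ≈ 3312.9 → 3313
Density = N̂ / area = 3313 / 7 ≈ 473.29 → 473.3 per acre

density ≈ 473.3 eastern newts per acre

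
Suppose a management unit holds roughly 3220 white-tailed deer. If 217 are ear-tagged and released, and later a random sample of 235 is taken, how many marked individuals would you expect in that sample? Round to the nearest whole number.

Expected recaptures E[R] = M·C / N.
E[R] = 217 × 235 / 3220 = 50995 / 3220 ≈ 15.8 → 16

expected recaptures ≈ 16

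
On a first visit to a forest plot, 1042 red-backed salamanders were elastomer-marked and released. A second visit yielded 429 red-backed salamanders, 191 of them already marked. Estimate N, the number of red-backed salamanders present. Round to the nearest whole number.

N ≈ 2340

Lincoln-Petersen assumes M/N = R/C, so N = M·C / R.
N = (1042 × 429) / 191 = 447018 / 191 ≈ 2340.4 → 2340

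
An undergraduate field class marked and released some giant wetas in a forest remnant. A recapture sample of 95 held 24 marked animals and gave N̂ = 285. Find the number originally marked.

M = 72

From N = M·C/R: M = N·R / C = 285·24 / 95 = 6840 / 95 = 72.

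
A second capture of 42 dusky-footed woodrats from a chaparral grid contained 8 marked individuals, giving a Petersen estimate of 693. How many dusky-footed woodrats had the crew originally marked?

From N = M·C/R: M = N·R / C = 693·8 / 42 = 5544 / 42 = 132.

M = 132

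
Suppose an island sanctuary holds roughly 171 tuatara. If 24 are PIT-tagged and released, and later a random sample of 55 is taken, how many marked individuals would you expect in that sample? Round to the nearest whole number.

Expected recaptures E[R] = M·C / N.
E[R] = 24 × 55 / 171 = 1320 / 171 ≈ 7.7 → 8

expected recaptures ≈ 8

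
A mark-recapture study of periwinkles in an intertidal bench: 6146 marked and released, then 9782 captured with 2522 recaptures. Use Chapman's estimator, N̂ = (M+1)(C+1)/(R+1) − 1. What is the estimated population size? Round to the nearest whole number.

N ≈ 23,834

N̂ = (6146+1)(9782+1)/(2522+1) − 1 = 6147·9783/2523 − 1
= 60136101/2523 − 1 ≈ 23835.2 − 1 ≈ 23834.2 → 23834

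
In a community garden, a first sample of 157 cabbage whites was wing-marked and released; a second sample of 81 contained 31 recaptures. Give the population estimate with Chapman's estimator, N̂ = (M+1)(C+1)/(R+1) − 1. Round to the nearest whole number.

N ≈ 404

N̂ = (157+1)(81+1)/(31+1) − 1 = 158·82/32 − 1
= 12956/32 − 1 ≈ 404.9 − 1 ≈ 403.9 → 404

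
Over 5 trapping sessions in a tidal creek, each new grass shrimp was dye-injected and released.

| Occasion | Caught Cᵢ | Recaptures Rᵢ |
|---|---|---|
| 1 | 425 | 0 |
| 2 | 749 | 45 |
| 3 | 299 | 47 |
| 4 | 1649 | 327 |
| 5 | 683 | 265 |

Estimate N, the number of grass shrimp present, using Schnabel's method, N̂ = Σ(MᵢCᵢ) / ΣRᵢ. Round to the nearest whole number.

N ≈ 6987

Marked at large before each occasion: Mᵢ = Σⱼ<ᵢ (Cⱼ − Rⱼ) → M1=0, M2=425, M3=1129, M4=1381, M5=2703
Σ MᵢCᵢ = 0·425 + 425·749 + 1129·299 + 1381·1649 + 2703·683 = 0 + 318325 + 337571 + 2277269 + 1846149 = 4779314
Σ Rᵢ = 0 + 45 + 47 + 327 + 265 = 684
N̂ = 4779314 / 684 ≈ 6987.3 → 6987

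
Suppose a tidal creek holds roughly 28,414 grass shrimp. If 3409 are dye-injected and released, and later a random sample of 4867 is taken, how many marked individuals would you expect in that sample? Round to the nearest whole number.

expected recaptures ≈ 584

Expected recaptures E[R] = M·C / N.
E[R] = 3409 × 4867 / 28414 = 16591603 / 28414 ≈ 583.9 → 584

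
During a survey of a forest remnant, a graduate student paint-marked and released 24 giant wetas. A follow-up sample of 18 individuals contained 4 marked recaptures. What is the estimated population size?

If marked individuals mix randomly, R/C ≈ M/N, giving N ≈ M·C/R.
N = (24 × 18) / 4 = 432 / 4 = 108

N = 108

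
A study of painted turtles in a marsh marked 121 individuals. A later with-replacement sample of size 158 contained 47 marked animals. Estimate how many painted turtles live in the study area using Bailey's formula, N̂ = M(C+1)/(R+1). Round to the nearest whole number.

N ≈ 401

N̂ = 121·(158+1)/(47+1) = 121·159/48 = 19239/48 ≈ 400.8 → 401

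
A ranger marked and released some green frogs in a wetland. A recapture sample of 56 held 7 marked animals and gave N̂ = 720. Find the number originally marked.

From N = M·C/R: M = N·R / C = 720·7 / 56 = 5040 / 56 = 90.

M = 90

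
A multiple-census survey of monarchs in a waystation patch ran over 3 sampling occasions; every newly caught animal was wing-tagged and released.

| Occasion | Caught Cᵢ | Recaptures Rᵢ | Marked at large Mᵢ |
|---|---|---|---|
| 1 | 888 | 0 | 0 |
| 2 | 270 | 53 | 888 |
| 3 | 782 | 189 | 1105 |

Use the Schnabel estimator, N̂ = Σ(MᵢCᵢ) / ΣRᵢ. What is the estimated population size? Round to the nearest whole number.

N ≈ 4561

Σ MᵢCᵢ = 0·888 + 888·270 + 1105·782 = 0 + 239760 + 864110 = 1103870
Σ Rᵢ = 0 + 53 + 189 = 242
N̂ = 1103870 / 242 ≈ 4561.4 → 4561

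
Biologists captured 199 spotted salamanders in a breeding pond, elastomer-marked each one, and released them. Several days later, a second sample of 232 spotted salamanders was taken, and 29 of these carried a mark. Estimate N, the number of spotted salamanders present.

N = 1592

The marked fraction in the recapture sample should equal the marked fraction in the population: 29/232 = 199/N.
N = (199 × 232) / 29 = 46168 / 29 = 1592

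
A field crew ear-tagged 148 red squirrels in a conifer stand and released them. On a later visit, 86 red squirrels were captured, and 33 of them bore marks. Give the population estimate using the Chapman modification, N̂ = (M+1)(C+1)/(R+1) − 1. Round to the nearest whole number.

N̂ = (148+1)(86+1)/(33+1) − 1 = 149·87/34 − 1
= 12963/34 − 1 ≈ 381.3 − 1 ≈ 380.3 → 380

N ≈ 380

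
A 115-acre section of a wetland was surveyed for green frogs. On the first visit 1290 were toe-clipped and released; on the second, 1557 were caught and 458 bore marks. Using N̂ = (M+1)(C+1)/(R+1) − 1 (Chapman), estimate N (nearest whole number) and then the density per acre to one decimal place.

density ≈ 38.1 green frogs per acre

N̂ = 1291·1558/459 − 1 = 2011378/459 − 1 ≈ 4381.1 → 4381
Density = N̂ / area = 4381 / 115 ≈ 38.10 → 38.1 per acre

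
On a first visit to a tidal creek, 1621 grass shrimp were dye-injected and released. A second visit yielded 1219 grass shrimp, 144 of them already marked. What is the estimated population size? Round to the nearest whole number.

If marked individuals mix randomly, R/C ≈ M/N, giving N ≈ M·C/R.
N = (1621 × 1219) / 144 = 1975999 / 144 ≈ 13722.2 → 13722

N ≈ 13,722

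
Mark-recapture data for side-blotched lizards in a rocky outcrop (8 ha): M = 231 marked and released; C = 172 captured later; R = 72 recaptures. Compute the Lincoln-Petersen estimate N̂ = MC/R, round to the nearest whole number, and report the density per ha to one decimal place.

N̂ = 231·172/72 = 39732/72 ≈ 551.8 → 552
Density = N̂ / area = 552 / 8 = 69.0 per ha

density ≈ 69.0 side-blotched lizards per ha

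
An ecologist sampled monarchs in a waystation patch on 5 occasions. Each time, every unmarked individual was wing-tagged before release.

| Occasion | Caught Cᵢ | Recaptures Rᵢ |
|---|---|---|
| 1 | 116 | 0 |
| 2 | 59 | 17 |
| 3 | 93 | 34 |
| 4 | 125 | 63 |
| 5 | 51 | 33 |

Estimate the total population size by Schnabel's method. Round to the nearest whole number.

N ≈ 428

Marked at large before each occasion: Mᵢ = Σⱼ<ᵢ (Cⱼ − Rⱼ) → M1=0, M2=116, M3=158, M4=217, M5=279
Σ MᵢCᵢ = 0·116 + 116·59 + 158·93 + 217·125 + 279·51 = 0 + 6844 + 14694 + 27125 + 14229 = 62892
Σ Rᵢ = 0 + 17 + 34 + 63 + 33 = 147
N̂ = 62892 / 147 ≈ 427.8 → 428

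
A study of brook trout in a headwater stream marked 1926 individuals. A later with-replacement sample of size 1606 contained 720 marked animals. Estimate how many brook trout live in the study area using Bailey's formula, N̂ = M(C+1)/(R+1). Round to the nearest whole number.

N̂ = 1926·(1606+1)/(720+1) = 1926·1607/721 = 3095082/721 ≈ 4292.8 → 4293

N ≈ 4293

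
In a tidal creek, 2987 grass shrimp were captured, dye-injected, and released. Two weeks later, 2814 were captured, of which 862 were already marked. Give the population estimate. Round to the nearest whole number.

Lincoln-Petersen assumes M/N = R/C, so N = M·C / R.
N = (2987 × 2814) / 862 = 8405418 / 862 ≈ 9751.1 → 9751

N ≈ 9751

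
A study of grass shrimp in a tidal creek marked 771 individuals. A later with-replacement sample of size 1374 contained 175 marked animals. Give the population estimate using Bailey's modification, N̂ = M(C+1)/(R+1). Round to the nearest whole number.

N ≈ 6023

N̂ = 771·(1374+1)/(175+1) = 771·1375/176 = 1060125/176 ≈ 6023.4 → 6023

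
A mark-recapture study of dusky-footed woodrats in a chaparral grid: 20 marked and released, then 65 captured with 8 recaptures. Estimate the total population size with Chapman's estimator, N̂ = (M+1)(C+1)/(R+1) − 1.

N̂ = (20+1)(65+1)/(8+1) − 1 = 21·66/9 − 1
= 1386/9 − 1 = 154 − 1 = 153

N = 153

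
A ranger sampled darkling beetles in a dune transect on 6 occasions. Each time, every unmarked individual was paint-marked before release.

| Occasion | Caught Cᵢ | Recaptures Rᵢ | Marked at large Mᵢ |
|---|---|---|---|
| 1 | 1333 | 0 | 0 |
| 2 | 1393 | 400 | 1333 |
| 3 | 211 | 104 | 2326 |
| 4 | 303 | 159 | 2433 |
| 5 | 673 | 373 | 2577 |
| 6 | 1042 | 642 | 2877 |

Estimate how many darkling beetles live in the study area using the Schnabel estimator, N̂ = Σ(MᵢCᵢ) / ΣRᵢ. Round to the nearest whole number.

N ≈ 4659

Σ MᵢCᵢ = 0·1333 + 1333·1393 + 2326·211 + 2433·303 + 2577·673 + 2877·1042 = 0 + 1856869 + 490786 + 737199 + 1734321 + 2997834 = 7817009
Σ Rᵢ = 0 + 400 + 104 + 159 + 373 + 642 = 1678
N̂ = 7817009 / 1678 ≈ 4658.5 → 4659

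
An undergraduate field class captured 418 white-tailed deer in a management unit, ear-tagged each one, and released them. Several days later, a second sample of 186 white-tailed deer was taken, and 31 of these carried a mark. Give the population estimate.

If marked individuals mix randomly, R/C ≈ M/N, giving N ≈ M·C/R.
N = (418 × 186) / 31 = 77748 / 31 = 2508

N = 2508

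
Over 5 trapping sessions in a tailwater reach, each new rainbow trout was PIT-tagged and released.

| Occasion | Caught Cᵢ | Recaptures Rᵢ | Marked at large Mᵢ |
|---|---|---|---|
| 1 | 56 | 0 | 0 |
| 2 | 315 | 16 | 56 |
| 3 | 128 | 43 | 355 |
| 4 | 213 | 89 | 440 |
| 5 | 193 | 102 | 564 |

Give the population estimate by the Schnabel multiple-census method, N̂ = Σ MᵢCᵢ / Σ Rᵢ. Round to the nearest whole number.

N ≈ 1063

Σ MᵢCᵢ = 0·56 + 56·315 + 355·128 + 440·213 + 564·193 = 0 + 17640 + 45440 + 93720 + 108852 = 265652
Σ Rᵢ = 0 + 16 + 43 + 89 + 102 = 250
N̂ = 265652 / 250 ≈ 1062.6 → 1063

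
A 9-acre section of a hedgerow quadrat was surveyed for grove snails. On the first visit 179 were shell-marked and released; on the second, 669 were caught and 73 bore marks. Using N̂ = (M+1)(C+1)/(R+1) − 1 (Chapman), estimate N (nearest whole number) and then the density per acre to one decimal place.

density ≈ 181.0 grove snails per acre

N̂ = 180·670/74 − 1 = 120600/74 − 1 ≈ 1628.7 → 1629
Density = N̂ / area = 1629 / 9 = 181.0 per acre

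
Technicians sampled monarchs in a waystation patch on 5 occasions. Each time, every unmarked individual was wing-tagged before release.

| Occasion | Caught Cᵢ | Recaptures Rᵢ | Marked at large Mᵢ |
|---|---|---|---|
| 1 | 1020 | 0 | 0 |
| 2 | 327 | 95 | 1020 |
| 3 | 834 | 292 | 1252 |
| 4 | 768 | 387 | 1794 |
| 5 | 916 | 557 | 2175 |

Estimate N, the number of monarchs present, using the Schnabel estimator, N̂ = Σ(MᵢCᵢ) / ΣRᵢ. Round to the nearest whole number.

Σ MᵢCᵢ = 0·1020 + 1020·327 + 1252·834 + 1794·768 + 2175·916 = 0 + 333540 + 1044168 + 1377792 + 1992300 = 4747800
Σ Rᵢ = 0 + 95 + 292 + 387 + 557 = 1331
N̂ = 4747800 / 1331 ≈ 3567.1 → 3567

N ≈ 3567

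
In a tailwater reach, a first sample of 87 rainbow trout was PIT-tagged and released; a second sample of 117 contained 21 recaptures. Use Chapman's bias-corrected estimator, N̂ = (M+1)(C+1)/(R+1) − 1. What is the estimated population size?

N̂ = (87+1)(117+1)/(21+1) − 1 = 88·118/22 − 1
= 10384/22 − 1 = 472 − 1 = 471

N = 471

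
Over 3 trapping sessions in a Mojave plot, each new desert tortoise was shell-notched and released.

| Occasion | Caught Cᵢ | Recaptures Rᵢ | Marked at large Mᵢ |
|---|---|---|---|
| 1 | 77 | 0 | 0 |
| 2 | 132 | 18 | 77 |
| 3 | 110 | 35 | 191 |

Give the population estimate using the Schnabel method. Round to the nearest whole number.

Σ MᵢCᵢ = 0·77 + 77·132 + 191·110 = 0 + 10164 + 21010 = 31174
Σ Rᵢ = 0 + 18 + 35 = 53
N̂ = 31174 / 53 ≈ 588.2 → 588

N ≈ 588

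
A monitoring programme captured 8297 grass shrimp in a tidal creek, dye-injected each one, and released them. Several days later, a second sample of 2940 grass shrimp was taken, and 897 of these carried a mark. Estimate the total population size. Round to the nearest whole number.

N ≈ 27,194

Lincoln-Petersen assumes M/N = R/C, so N = M·C / R.
N = (8297 × 2940) / 897 = 24393180 / 897 ≈ 27194.2 → 27194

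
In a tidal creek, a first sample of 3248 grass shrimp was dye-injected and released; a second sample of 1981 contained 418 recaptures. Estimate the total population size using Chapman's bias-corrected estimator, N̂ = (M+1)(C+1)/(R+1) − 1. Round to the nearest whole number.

N ≈ 15,368

N̂ = (3248+1)(1981+1)/(418+1) − 1 = 3249·1982/419 − 1
= 6439518/419 − 1 ≈ 15368.8 − 1 ≈ 15367.8 → 15368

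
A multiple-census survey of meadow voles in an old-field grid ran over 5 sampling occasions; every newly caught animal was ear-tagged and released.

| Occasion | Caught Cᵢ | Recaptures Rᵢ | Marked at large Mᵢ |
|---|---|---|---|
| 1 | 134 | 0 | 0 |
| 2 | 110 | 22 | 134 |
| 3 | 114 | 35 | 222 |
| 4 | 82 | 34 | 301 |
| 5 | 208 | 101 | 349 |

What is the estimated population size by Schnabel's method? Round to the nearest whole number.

Σ MᵢCᵢ = 0·134 + 134·110 + 222·114 + 301·82 + 349·208 = 0 + 14740 + 25308 + 24682 + 72592 = 137322
Σ Rᵢ = 0 + 22 + 35 + 34 + 101 = 192
N̂ = 137322 / 192 ≈ 715.2 → 715

N ≈ 715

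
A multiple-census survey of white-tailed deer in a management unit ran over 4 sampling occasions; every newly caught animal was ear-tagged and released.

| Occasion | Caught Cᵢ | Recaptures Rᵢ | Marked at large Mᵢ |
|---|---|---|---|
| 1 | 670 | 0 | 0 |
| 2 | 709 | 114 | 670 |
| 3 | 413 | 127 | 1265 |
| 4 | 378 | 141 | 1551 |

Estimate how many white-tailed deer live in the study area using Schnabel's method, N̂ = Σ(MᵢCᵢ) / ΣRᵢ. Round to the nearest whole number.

N ≈ 4146

Σ MᵢCᵢ = 0·670 + 670·709 + 1265·413 + 1551·378 = 0 + 475030 + 522445 + 586278 = 1583753
Σ Rᵢ = 0 + 114 + 127 + 141 = 382
N̂ = 1583753 / 382 ≈ 4146.0 → 4146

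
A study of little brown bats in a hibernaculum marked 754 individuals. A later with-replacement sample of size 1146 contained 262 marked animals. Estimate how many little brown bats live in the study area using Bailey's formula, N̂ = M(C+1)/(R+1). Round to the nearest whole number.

N ≈ 3288

N̂ = 754·(1146+1)/(262+1) = 754·1147/263 = 864838/263 ≈ 3288.4 → 3288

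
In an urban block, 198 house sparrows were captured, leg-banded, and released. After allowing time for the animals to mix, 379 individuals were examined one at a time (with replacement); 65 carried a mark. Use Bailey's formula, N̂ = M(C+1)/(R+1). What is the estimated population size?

N̂ = 198·(379+1)/(65+1) = 198·380/66 = 75240/66 = 1140

N = 1140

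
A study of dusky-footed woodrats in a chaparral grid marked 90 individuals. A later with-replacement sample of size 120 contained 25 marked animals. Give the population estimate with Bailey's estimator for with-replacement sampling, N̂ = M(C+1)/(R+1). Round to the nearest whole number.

N̂ = 90·(120+1)/(25+1) = 90·121/26 = 10890/26 ≈ 418.8 → 419

N ≈ 419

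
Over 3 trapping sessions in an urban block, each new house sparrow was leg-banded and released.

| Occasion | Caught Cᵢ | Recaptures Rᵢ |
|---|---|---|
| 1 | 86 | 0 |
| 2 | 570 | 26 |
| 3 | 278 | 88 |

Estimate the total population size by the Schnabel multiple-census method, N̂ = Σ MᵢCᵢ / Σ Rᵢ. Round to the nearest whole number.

Marked at large before each occasion: Mᵢ = Σⱼ<ᵢ (Cⱼ − Rⱼ) → M1=0, M2=86, M3=630
Σ MᵢCᵢ = 0·86 + 86·570 + 630·278 = 0 + 49020 + 175140 = 224160
Σ Rᵢ = 0 + 26 + 88 = 114
N̂ = 224160 / 114 ≈ 1966.3 → 1966

N ≈ 1966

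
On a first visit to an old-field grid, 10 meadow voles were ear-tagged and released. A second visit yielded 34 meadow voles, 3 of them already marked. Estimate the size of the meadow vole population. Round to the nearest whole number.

N = (10 × 34) / 3 = 340 / 3 ≈ 113.3 → 113

N ≈ 113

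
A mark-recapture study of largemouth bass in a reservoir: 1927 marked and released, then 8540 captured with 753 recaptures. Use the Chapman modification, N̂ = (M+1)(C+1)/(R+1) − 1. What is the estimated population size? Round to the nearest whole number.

N̂ = (1927+1)(8540+1)/(753+1) − 1 = 1928·8541/754 − 1
= 16467048/754 − 1 ≈ 21839.6 − 1 ≈ 21838.6 → 21839

N ≈ 21,839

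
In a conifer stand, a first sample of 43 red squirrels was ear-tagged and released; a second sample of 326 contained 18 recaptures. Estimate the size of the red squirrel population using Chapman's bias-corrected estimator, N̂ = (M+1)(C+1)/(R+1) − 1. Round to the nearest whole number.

N̂ = (43+1)(326+1)/(18+1) − 1 = 44·327/19 − 1
= 14388/19 − 1 ≈ 757.3 − 1 ≈ 756.3 → 756

N ≈ 756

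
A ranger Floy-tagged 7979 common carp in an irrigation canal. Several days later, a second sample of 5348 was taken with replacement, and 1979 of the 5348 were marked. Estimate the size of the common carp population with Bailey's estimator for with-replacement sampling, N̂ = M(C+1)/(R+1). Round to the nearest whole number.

N̂ = 7979·(5348+1)/(1979+1) = 7979·5349/1980 = 42679671/1980 ≈ 21555.4 → 21555

N ≈ 21,555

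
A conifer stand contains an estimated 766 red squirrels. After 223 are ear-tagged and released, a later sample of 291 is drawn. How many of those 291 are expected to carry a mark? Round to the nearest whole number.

Expected recaptures E[R] = M·C / N.
E[R] = 223 × 291 / 766 = 64893 / 766 ≈ 84.7 → 85

expected recaptures ≈ 85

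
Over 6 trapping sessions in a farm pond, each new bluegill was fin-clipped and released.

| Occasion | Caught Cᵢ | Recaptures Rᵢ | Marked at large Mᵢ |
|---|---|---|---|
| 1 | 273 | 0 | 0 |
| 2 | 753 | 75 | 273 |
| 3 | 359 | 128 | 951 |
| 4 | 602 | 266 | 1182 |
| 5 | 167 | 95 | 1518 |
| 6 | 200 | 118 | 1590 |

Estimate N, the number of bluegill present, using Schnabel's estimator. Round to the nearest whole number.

Σ MᵢCᵢ = 0·273 + 273·753 + 951·359 + 1182·602 + 1518·167 + 1590·200 = 0 + 205569 + 341409 + 711564 + 253506 + 318000 = 1830048
Σ Rᵢ = 0 + 75 + 128 + 266 + 95 + 118 = 682
N̂ = 1830048 / 682 ≈ 2683.4 → 2683

N ≈ 2683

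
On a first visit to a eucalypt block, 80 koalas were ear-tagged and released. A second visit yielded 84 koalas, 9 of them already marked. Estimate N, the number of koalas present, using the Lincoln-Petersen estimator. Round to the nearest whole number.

Lincoln-Petersen assumes M/N = R/C, so N = M·C / R.
N = (80 × 84) / 9 = 6720 / 9 ≈ 746.7 → 747

N ≈ 747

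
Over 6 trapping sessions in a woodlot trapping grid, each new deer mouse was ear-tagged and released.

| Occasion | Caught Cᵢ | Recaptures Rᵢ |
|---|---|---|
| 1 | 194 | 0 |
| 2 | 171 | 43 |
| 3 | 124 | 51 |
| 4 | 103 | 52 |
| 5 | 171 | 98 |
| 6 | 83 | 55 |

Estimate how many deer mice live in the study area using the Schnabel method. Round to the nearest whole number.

Marked at large before each occasion: Mᵢ = Σⱼ<ᵢ (Cⱼ − Rⱼ) → M1=0, M2=194, M3=322, M4=395, M5=446, M6=519
Σ MᵢCᵢ = 0·194 + 194·171 + 322·124 + 395·103 + 446·171 + 519·83 = 0 + 33174 + 39928 + 40685 + 76266 + 43077 = 233130
Σ Rᵢ = 0 + 43 + 51 + 52 + 98 + 55 = 299
N̂ = 233130 / 299 ≈ 779.7 → 780

N ≈ 780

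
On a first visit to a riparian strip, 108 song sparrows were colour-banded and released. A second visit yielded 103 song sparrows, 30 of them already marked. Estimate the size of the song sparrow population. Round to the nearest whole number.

N ≈ 371

The marked fraction in the recapture sample should equal the marked fraction in the population: 30/103 = 108/N.
N = (108 × 103) / 30 = 11124 / 30 ≈ 370.8 → 371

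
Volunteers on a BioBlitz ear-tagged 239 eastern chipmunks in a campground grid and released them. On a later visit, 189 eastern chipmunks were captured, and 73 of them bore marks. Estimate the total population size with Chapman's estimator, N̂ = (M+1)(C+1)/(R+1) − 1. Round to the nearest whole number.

N̂ = (239+1)(189+1)/(73+1) − 1 = 240·190/74 − 1
= 45600/74 − 1 ≈ 616.2 − 1 ≈ 615.2 → 615

N ≈ 615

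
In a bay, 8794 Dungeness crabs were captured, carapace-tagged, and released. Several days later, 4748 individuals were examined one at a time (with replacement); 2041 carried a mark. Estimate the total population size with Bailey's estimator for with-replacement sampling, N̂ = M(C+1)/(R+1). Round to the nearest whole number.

N̂ = 8794·(4748+1)/(2041+1) = 8794·4749/2042 = 41762706/2042 ≈ 20451.9 → 20452

N ≈ 20,452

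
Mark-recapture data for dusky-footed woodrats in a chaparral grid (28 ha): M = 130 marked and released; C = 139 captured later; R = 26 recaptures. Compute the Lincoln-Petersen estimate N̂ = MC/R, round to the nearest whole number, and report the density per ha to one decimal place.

N̂ = 130·139/26 = 18070/26 = 695
Density = N̂ / area = 695 / 28 ≈ 24.82 → 24.8 per ha

density ≈ 24.8 dusky-footed woodrats per ha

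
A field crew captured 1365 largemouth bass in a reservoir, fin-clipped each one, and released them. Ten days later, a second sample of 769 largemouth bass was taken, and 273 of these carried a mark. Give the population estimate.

N = (1365 × 769) / 273 = 1049685 / 273 = 3845

N = 3845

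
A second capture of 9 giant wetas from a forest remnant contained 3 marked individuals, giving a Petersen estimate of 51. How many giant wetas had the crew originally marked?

M = 17

From N = M·C/R: M = N·R / C = 51·3 / 9 = 153 / 9 = 17.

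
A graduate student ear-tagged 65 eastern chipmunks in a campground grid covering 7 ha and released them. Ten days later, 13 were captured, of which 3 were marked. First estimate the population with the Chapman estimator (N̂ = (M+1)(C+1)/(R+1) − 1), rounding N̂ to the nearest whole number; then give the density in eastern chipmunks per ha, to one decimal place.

N̂ = 66·14/4 − 1 = 924/4 − 1 = 230
Density = N̂ / area = 230 / 7 ≈ 32.86 → 32.9 per ha

density ≈ 32.9 eastern chipmunks per ha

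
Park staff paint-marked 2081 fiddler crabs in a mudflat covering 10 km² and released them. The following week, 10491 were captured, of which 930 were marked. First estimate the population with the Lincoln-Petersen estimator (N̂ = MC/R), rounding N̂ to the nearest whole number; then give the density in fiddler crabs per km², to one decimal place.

N̂ = 2081·10491/930 = 21831771/930 ≈ 23475.0 → 23475
Density = N̂ / area = 23475 / 10 ≈ 2347.50 → 2347.5 per km²

density ≈ 2347.5 fiddler crabs per km²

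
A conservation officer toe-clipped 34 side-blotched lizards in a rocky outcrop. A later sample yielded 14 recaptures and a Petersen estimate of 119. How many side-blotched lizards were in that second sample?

From N = M·C/R: C = N·R / M = 119·14 / 34 = 1666 / 34 = 49.

C = 49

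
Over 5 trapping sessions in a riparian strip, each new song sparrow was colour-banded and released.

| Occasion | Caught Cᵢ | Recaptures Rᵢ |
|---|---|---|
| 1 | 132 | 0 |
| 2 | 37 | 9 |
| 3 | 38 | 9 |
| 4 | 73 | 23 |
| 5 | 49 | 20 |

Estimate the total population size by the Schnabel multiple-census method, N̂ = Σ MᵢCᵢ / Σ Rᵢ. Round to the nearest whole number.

N ≈ 598

Marked at large before each occasion: Mᵢ = Σⱼ<ᵢ (Cⱼ − Rⱼ) → M1=0, M2=132, M3=160, M4=189, M5=239
Σ MᵢCᵢ = 0·132 + 132·37 + 160·38 + 189·73 + 239·49 = 0 + 4884 + 6080 + 13797 + 11711 = 36472
Σ Rᵢ = 0 + 9 + 9 + 23 + 20 = 61
N̂ = 36472 / 61 ≈ 597.9 → 598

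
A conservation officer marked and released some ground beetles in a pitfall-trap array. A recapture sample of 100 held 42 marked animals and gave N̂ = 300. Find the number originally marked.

From N = M·C/R: M = N·R / C = 300·42 / 100 = 12600 / 100 = 126.

M = 126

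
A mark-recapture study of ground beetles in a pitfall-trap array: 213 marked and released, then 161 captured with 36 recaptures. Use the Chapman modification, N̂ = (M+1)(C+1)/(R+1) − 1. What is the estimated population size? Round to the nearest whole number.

N ≈ 936

N̂ = (213+1)(161+1)/(36+1) − 1 = 214·162/37 − 1
= 34668/37 − 1 ≈ 937.0 − 1 ≈ 936.0 → 936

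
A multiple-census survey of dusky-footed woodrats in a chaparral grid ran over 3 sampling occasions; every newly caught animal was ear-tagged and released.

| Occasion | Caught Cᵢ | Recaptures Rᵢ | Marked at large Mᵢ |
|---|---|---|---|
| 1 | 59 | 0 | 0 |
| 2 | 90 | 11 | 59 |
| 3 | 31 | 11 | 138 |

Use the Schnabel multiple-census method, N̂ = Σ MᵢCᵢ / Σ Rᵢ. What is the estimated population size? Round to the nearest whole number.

N ≈ 436

Σ MᵢCᵢ = 0·59 + 59·90 + 138·31 = 0 + 5310 + 4278 = 9588
Σ Rᵢ = 0 + 11 + 11 = 22
N̂ = 9588 / 22 ≈ 435.8 → 436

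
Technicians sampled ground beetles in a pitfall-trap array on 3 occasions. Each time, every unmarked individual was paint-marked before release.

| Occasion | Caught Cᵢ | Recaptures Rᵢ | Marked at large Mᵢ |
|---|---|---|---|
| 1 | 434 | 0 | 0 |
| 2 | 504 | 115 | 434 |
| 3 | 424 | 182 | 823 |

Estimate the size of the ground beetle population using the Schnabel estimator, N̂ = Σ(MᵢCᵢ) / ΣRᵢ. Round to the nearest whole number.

N ≈ 1911

Σ MᵢCᵢ = 0·434 + 434·504 + 823·424 = 0 + 218736 + 348952 = 567688
Σ Rᵢ = 0 + 115 + 182 = 297
N̂ = 567688 / 297 ≈ 1911.4 → 1911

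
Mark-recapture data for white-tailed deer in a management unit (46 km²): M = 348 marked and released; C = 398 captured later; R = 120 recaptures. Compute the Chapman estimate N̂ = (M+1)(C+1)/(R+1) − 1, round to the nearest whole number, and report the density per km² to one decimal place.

density ≈ 25.0 white-tailed deer per km²

N̂ = 349·399/121 − 1 = 139251/121 − 1 ≈ 1149.8 → 1150
Density = N̂ / area = 1150 / 46 = 25.0 per km²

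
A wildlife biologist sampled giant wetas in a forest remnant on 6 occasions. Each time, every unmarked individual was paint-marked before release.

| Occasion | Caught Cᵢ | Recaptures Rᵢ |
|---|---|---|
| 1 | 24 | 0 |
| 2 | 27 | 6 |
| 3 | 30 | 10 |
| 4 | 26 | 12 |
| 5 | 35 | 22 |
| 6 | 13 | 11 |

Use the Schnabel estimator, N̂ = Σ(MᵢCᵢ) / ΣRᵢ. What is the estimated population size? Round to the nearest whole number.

Marked at large before each occasion: Mᵢ = Σⱼ<ᵢ (Cⱼ − Rⱼ) → M1=0, M2=24, M3=45, M4=65, M5=79, M6=92
Σ MᵢCᵢ = 0·24 + 24·27 + 45·30 + 65·26 + 79·35 + 92·13 = 0 + 648 + 1350 + 1690 + 2765 + 1196 = 7649
Σ Rᵢ = 0 + 6 + 10 + 12 + 22 + 11 = 61
N̂ = 7649 / 61 ≈ 125.4 → 125

N ≈ 125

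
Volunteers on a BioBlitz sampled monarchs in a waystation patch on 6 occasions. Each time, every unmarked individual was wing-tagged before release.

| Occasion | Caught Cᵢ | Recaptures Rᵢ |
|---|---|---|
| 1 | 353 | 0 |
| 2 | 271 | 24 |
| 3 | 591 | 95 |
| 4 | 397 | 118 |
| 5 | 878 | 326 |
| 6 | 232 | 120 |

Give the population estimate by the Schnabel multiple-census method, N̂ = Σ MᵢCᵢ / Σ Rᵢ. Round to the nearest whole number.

N ≈ 3718

Marked at large before each occasion: Mᵢ = Σⱼ<ᵢ (Cⱼ − Rⱼ) → M1=0, M2=353, M3=600, M4=1096, M5=1375, M6=1927
Σ MᵢCᵢ = 0·353 + 353·271 + 600·591 + 1096·397 + 1375·878 + 1927·232 = 0 + 95663 + 354600 + 435112 + 1207250 + 447064 = 2539689
Σ Rᵢ = 0 + 24 + 95 + 118 + 326 + 120 = 683
N̂ = 2539689 / 683 ≈ 3718.4 → 3718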